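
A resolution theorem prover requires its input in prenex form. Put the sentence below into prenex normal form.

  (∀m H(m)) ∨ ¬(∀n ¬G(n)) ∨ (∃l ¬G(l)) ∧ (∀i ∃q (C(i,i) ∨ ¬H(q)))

∀m ∃n ∃l ∀i ∃q (H(m) ∨ G(n) ∨ ¬G(l) ∧ (C(i,i) ∨ ¬H(q)))

Drive negations inward (¬∀x A ≡ ∃x ¬A, ¬∃x A ≡ ∀x ¬A, De Morgan for ∧/∨):
  (∀m H(m)) ∨ (∃n G(n)) ∨ (∃l ¬G(l)) ∧ (∀i ∃q (C(i,i) ∨ ¬H(q)))
All bound variables are already distinct, so no renaming is needed.
Finally move all quantifiers to the prefix:
  ∀m ∃n ∃l ∀i ∃q (H(m) ∨ G(n) ∨ ¬G(l) ∧ (C(i,i) ∨ ¬H(q)))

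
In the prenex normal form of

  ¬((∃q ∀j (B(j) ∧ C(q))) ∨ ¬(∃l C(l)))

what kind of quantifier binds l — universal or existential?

Drive negations inward (¬∀x A ≡ ∃x ¬A, ¬∃x A ≡ ∀x ¬A, De Morgan for ∧/∨):
  (∀q ∃j (¬B(j) ∨ ¬C(q))) ∧ (∃l C(l))
Pull the quantifiers to the front (each side's bound variable is not free in the other side):
  ∀q ∃j ∃l ((¬B(j) ∨ ¬C(q)) ∧ C(l))
The quantifier ∃l sits under an even number of negations, so it remains existential.

existential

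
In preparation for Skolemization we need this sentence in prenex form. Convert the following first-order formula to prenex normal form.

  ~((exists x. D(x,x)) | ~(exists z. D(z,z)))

Push ¬ through the quantifiers and connectives to reach negation normal form:
  (forall x. ~D(x,x)) & (exists z. D(z,z))
All bound variables are already distinct, so no renaming is needed.
Pull the quantifiers to the front (each side's bound variable is not free in the other side):
  forall x. exists z. (~D(x,x) & D(z,z))

forall x. exists z. (~D(x,x) & D(z,z))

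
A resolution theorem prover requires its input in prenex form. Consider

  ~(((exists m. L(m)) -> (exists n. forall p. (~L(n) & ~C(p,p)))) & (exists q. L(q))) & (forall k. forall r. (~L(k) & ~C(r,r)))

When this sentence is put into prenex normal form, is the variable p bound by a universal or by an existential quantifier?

existential

First replace A → B with ¬A ∨ B.
  ~((~(exists m. L(m)) | (exists n. forall p. (~L(n) & ~C(p,p)))) & (exists q. L(q))) & (forall k. forall r. (~L(k) & ~C(r,r)))
Drive negations inward (¬∀x A ≡ ∃x ¬A, ¬∃x A ≡ ∀x ¬A, De Morgan for ∧/∨):
  ((exists m. L(m)) & (forall n. exists p. (L(n) | C(p,p))) | (forall q. ~L(q))) & (forall k. forall r. (~L(k) & ~C(r,r)))
Finally move all quantifiers to the prefix:
  exists m. forall n. exists p. forall q. forall k. forall r. ((L(m) & (L(n) | C(p,p)) | ~L(q)) & ~L(k) & ~C(r,r))
The quantifier forall p sits under an odd number of negations (counting the antecedent side of each →), so it flips to exists p.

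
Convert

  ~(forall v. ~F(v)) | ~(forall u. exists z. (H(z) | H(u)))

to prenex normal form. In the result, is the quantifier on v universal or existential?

existential

Drive negations inward (¬∀x A ≡ ∃x ¬A, ¬∃x A ≡ ∀x ¬A, De Morgan for ∧/∨):
  (exists v. F(v)) | (exists u. forall z. (~H(z) & ~H(u)))
Finally move all quantifiers to the prefix:
  exists v. exists u. forall z. (F(v) | ~H(z) & ~H(u))
The quantifier forall v sits under an odd number of negations, so it flips to exists v.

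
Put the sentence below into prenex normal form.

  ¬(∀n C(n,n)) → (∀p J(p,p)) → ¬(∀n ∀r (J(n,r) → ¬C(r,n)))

Eliminate → and ↔ using ¬ and ∨.
  ¬¬(∀n C(n,n)) ∨ ¬(∀p J(p,p)) ∨ ¬(∀n ∀r (¬J(n,r) ∨ ¬C(r,n)))
Push ¬ through the quantifiers and connectives to reach negation normal form:
  (∀n C(n,n)) ∨ (∃p ¬J(p,p)) ∨ (∃n ∃r (J(n,r) ∧ C(r,n)))
Standardize variables apart so no two quantifiers bind the same name: n↦t.
  (∀n C(n,n)) ∨ (∃p ¬J(p,p)) ∨ (∃t ∃r (J(t,r) ∧ C(r,t)))
Pull the quantifiers to the front (each side's bound variable is not free in the other side):
  ∀n ∃p ∃t ∃r (C(n,n) ∨ ¬J(p,p) ∨ J(t,r) ∧ C(r,t))

∀n ∃p ∃t ∃r (C(n,n) ∨ ¬J(p,p) ∨ J(t,r) ∧ C(r,t))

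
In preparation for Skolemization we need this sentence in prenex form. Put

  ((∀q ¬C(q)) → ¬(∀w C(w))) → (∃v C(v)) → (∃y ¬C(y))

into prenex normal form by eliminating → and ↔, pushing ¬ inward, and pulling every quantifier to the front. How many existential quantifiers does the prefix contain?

First replace A → B with ¬A ∨ B.
  ¬(¬(∀q ¬C(q)) ∨ ¬(∀w C(w))) ∨ ¬(∃v C(v)) ∨ (∃y ¬C(y))
Move each ¬ inward, flipping quantifiers it crosses:
  (∀q ¬C(q)) ∧ (∀w C(w)) ∨ (∀v ¬C(v)) ∨ (∃y ¬C(y))
All bound variables are already distinct, so no renaming is needed.
Pull the quantifiers to the front (each side's bound variable is not free in the other side):
  ∀q ∀w ∀v ∃y (¬C(q) ∧ C(w) ∨ ¬C(v) ∨ ¬C(y))
The prefix is ∀q ∀w ∀v ∃y: 3 universal, 1 existential.

1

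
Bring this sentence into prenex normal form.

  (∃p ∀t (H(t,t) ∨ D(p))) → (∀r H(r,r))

∀p ∃t ∀r (¬H(t,t) ∧ ¬D(p) ∨ H(r,r))

Rewrite implications/biconditionals: A → B as ¬A ∨ B.
  ¬(∃p ∀t (H(t,t) ∨ D(p))) ∨ (∀r H(r,r))
Move each ¬ inward, flipping quantifiers it crosses:
  (∀p ∃t (¬H(t,t) ∧ ¬D(p))) ∨ (∀r H(r,r))
Extract every quantifier outward, since the variables are now distinct and don't occur free across branches:
  ∀p ∃t ∀r (¬H(t,t) ∧ ¬D(p) ∨ H(r,r))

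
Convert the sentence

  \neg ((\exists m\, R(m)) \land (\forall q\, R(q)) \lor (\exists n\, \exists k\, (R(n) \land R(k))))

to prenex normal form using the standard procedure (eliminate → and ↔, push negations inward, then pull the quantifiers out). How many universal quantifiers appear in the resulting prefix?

3

Move each ¬ inward, flipping quantifiers it crosses:
  ((\forall m\, \neg R(m)) \lor (\exists q\, \neg R(q))) \land (\forall n\, \forall k\, (\neg R(n) \lor \neg R(k)))
Pull the quantifiers to the front (each side's bound variable is not free in the other side):
  \forall m\, \exists q\, \forall n\, \forall k\, ((\neg R(m) \lor \neg R(q)) \land (\neg R(n) \lor \neg R(k)))
The prefix is \forall m \exists q \forall n \forall k: 3 universal, 1 existential.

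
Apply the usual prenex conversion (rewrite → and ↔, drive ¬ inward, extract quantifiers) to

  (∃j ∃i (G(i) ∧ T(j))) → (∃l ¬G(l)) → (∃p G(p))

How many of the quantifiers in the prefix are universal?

Rewrite implications/biconditionals: A → B as ¬A ∨ B.
  ¬(∃j ∃i (G(i) ∧ T(j))) ∨ ¬(∃l ¬G(l)) ∨ (∃p G(p))
Move each ¬ inward, flipping quantifiers it crosses:
  (∀j ∀i (¬G(i) ∨ ¬T(j))) ∨ (∀l G(l)) ∨ (∃p G(p))
Pull the quantifiers to the front (each side's bound variable is not free in the other side):
  ∀j ∀i ∀l ∃p (¬G(i) ∨ ¬T(j) ∨ G(l) ∨ G(p))
The prefix is ∀j ∀i ∀l ∃p: 3 universal, 1 existential.

3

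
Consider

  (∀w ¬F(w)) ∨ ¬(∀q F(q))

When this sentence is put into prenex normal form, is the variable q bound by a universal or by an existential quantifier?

Drive negations inward (¬∀x A ≡ ∃x ¬A, ¬∃x A ≡ ∀x ¬A, De Morgan for ∧/∨):
  (∀w ¬F(w)) ∨ (∃q ¬F(q))
Extract every quantifier outward, since the variables are now distinct and don't occur free across branches:
  ∀w ∃q (¬F(w) ∨ ¬F(q))
The quantifier ∀q sits under an odd number of negations, so it flips to ∃q.

existential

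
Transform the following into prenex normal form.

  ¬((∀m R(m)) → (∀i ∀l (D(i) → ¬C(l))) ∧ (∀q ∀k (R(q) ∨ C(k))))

Rewrite implications/biconditionals: A → B as ¬A ∨ B.
  ¬(¬(∀m R(m)) ∨ (∀i ∀l (¬D(i) ∨ ¬C(l))) ∧ (∀q ∀k (R(q) ∨ C(k))))
Drive negations inward (¬∀x A ≡ ∃x ¬A, ¬∃x A ≡ ∀x ¬A, De Morgan for ∧/∨):
  (∀m R(m)) ∧ ((∃i ∃l (D(i) ∧ C(l))) ∨ (∃q ∃k (¬R(q) ∧ ¬C(k))))
Finally move all quantifiers to the prefix:
  ∀m ∃i ∃l ∃q ∃k (R(m) ∧ (D(i) ∧ C(l) ∨ ¬R(q) ∧ ¬C(k)))

∀m ∃i ∃l ∃q ∃k (R(m) ∧ (D(i) ∧ C(l) ∨ ¬R(q) ∧ ¬C(k)))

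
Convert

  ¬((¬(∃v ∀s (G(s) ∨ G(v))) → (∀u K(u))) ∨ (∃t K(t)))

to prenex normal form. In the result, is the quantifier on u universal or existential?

First replace A → B with ¬A ∨ B.
  ¬(¬¬(∃v ∀s (G(s) ∨ G(v))) ∨ (∀u K(u)) ∨ (∃t K(t)))
Push ¬ through the quantifiers and connectives to reach negation normal form:
  (∀v ∃s (¬G(s) ∧ ¬G(v))) ∧ (∃u ¬K(u)) ∧ (∀t ¬K(t))
All bound variables are already distinct, so no renaming is needed.
Finally move all quantifiers to the prefix:
  ∀v ∃s ∃u ∀t (¬G(s) ∧ ¬G(v) ∧ ¬K(u) ∧ ¬K(t))
The quantifier ∀u sits under an odd number of negations (counting the antecedent side of each →), so it flips to ∃u.

existential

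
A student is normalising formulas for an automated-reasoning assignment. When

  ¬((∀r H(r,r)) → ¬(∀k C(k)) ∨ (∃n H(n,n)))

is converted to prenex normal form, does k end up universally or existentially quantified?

First replace A → B with ¬A ∨ B.
  ¬(¬(∀r H(r,r)) ∨ ¬(∀k C(k)) ∨ (∃n H(n,n)))
Push ¬ through the quantifiers and connectives to reach negation normal form:
  (∀r H(r,r)) ∧ (∀k C(k)) ∧ (∀n ¬H(n,n))
Extract every quantifier outward, since the variables are now distinct and don't occur free across branches:
  ∀r ∀k ∀n (H(r,r) ∧ C(k) ∧ ¬H(n,n))
The quantifier ∀k sits under an even number of negations (counting the antecedent side of each →), so it remains universal.

universal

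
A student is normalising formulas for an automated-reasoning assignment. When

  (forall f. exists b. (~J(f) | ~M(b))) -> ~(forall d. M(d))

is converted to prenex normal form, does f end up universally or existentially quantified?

First replace A → B with ¬A ∨ B.
  ~(forall f. exists b. (~J(f) | ~M(b))) | ~(forall d. M(d))
Move each ¬ inward, flipping quantifiers it crosses:
  (exists f. forall b. (J(f) & M(b))) | (exists d. ~M(d))
All bound variables are already distinct, so no renaming is needed.
Finally move all quantifiers to the prefix:
  exists f. forall b. exists d. (J(f) & M(b) | ~M(d))
The quantifier forall f sits under an odd number of negations (counting the antecedent side of each →), so it flips to exists f.

existential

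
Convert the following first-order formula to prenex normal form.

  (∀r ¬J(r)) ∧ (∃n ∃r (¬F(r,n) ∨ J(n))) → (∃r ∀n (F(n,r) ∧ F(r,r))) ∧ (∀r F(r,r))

∃r ∀n ∀z1 ∃t ∀z ∀b (J(r) ∨ F(z1,n) ∧ ¬J(n) ∨ F(z,t) ∧ F(t,t) ∧ F(b,b))

First replace A → B with ¬A ∨ B.
  ¬((∀r ¬J(r)) ∧ (∃n ∃r (¬F(r,n) ∨ J(n)))) ∨ (∃r ∀n (F(n,r) ∧ F(r,r))) ∧ (∀r F(r,r))
Move each ¬ inward, flipping quantifiers it crosses:
  (∃r J(r)) ∨ (∀n ∀r (F(r,n) ∧ ¬J(n))) ∨ (∃r ∀n (F(n,r) ∧ F(r,r))) ∧ (∀r F(r,r))
Give each quantifier a distinct variable: r↦z1, r↦t, n↦z, r↦b.
  (∃r J(r)) ∨ (∀n ∀z1 (F(z1,n) ∧ ¬J(n))) ∨ (∃t ∀z (F(z,t) ∧ F(t,t))) ∧ (∀b F(b,b))
Pull the quantifiers to the front (each side's bound variable is not free in the other side):
  ∃r ∀n ∀z1 ∃t ∀z ∀b (J(r) ∨ F(z1,n) ∧ ¬J(n) ∨ F(z,t) ∧ F(t,t) ∧ F(b,b))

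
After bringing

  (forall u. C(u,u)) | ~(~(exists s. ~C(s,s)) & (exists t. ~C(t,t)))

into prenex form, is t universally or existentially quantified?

universal

Push ¬ through the quantifiers and connectives to reach negation normal form:
  (forall u. C(u,u)) | (exists s. ~C(s,s)) | (forall t. C(t,t))
Extract every quantifier outward, since the variables are now distinct and don't occur free across branches:
  forall u. exists s. forall t. (C(u,u) | ~C(s,s) | C(t,t))
The quantifier exists t sits under an odd number of negations, so it flips to forall t.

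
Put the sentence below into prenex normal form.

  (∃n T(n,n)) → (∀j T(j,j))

∀n ∀j (¬T(n,n) ∨ T(j,j))

Eliminate → and ↔ using ¬ and ∨.
  ¬(∃n T(n,n)) ∨ (∀j T(j,j))
Push ¬ through the quantifiers and connectives to reach negation normal form:
  (∀n ¬T(n,n)) ∨ (∀j T(j,j))
All bound variables are already distinct, so no renaming is needed.
Extract every quantifier outward, since the variables are now distinct and don't occur free across branches:
  ∀n ∀j (¬T(n,n) ∨ T(j,j))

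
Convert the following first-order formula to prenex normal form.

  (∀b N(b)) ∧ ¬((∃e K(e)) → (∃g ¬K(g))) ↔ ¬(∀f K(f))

Rewrite implications/biconditionals: A → B as ¬A ∨ B; A ↔ B as (¬A ∨ B) ∧ (¬B ∨ A).
  (¬((∀b N(b)) ∧ ¬(¬(∃e K(e)) ∨ (∃g ¬K(g)))) ∨ ¬(∀f K(f))) ∧ (¬¬(∀f K(f)) ∨ (∀b N(b)) ∧ ¬(¬(∃e K(e)) ∨ (∃g ¬K(g))))
Push ¬ through the quantifiers and connectives to reach negation normal form:
  ((∃b ¬N(b)) ∨ (∀e ¬K(e)) ∨ (∃g ¬K(g)) ∨ (∃f ¬K(f))) ∧ ((∀f K(f)) ∨ (∀b N(b)) ∧ (∃e K(e)) ∧ (∀g K(g)))
Give each quantifier a distinct variable: f↦x1, b↦x, e↦z1, g↦y.
  ((∃b ¬N(b)) ∨ (∀e ¬K(e)) ∨ (∃g ¬K(g)) ∨ (∃f ¬K(f))) ∧ ((∀x1 K(x1)) ∨ (∀x N(x)) ∧ (∃z1 K(z1)) ∧ (∀y K(y)))
Extract every quantifier outward, since the variables are now distinct and don't occur free across branches:
  ∃b ∀e ∃g ∃f ∀x1 ∀x ∃z1 ∀y ((¬N(b) ∨ ¬K(e) ∨ ¬K(g) ∨ ¬K(f)) ∧ (K(x1) ∨ N(x) ∧ K(z1) ∧ K(y)))

∃b ∀e ∃g ∃f ∀x1 ∀x ∃z1 ∀y ((¬N(b) ∨ ¬K(e) ∨ ¬K(g) ∨ ¬K(f)) ∧ (K(x1) ∨ N(x) ∧ K(z1) ∧ K(y)))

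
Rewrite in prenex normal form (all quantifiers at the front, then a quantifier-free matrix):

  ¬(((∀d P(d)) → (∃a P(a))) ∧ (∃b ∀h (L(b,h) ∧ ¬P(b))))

Rewrite implications/biconditionals: A → B as ¬A ∨ B.
  ¬((¬(∀d P(d)) ∨ (∃a P(a))) ∧ (∃b ∀h (L(b,h) ∧ ¬P(b))))
Drive negations inward (¬∀x A ≡ ∃x ¬A, ¬∃x A ≡ ∀x ¬A, De Morgan for ∧/∨):
  (∀d P(d)) ∧ (∀a ¬P(a)) ∨ (∀b ∃h (¬L(b,h) ∨ P(b)))
All bound variables are already distinct, so no renaming is needed.
Extract every quantifier outward, since the variables are now distinct and don't occur free across branches:
  ∀d ∀a ∀b ∃h (P(d) ∧ ¬P(a) ∨ ¬L(b,h) ∨ P(b))

∀d ∀a ∀b ∃h (P(d) ∧ ¬P(a) ∨ ¬L(b,h) ∨ P(b))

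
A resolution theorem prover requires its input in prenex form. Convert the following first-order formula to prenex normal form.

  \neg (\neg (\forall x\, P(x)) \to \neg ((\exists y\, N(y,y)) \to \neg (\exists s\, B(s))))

Eliminate → and ↔ using ¬ and ∨.
  \neg (\neg \neg (\forall x\, P(x)) \lor \neg (\neg (\exists y\, N(y,y)) \lor \neg (\exists s\, B(s))))
Move each ¬ inward, flipping quantifiers it crosses:
  (\exists x\, \neg P(x)) \land ((\forall y\, \neg N(y,y)) \lor (\forall s\, \neg B(s)))
All bound variables are already distinct, so no renaming is needed.
Pull the quantifiers to the front (each side's bound variable is not free in the other side):
  \exists x\, \forall y\, \forall s\, (\neg P(x) \land (\neg N(y,y) \lor \neg B(s)))

\exists x\, \forall y\, \forall s\, (\neg P(x) \land (\neg N(y,y) \lor \neg B(s)))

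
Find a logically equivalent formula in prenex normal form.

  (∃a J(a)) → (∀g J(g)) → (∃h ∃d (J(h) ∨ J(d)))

First replace A → B with ¬A ∨ B.
  ¬(∃a J(a)) ∨ ¬(∀g J(g)) ∨ (∃h ∃d (J(h) ∨ J(d)))
Move each ¬ inward, flipping quantifiers it crosses:
  (∀a ¬J(a)) ∨ (∃g ¬J(g)) ∨ (∃h ∃d (J(h) ∨ J(d)))
Extract every quantifier outward, since the variables are now distinct and don't occur free across branches:
  ∀a ∃g ∃h ∃d (¬J(a) ∨ ¬J(g) ∨ J(h) ∨ J(d))

∀a ∃g ∃h ∃d (¬J(a) ∨ ¬J(g) ∨ J(h) ∨ J(d))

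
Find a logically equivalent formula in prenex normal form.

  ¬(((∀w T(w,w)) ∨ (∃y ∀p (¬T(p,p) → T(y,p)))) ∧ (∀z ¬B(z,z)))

∃w ∀y ∃p ∃z (¬T(w,w) ∧ ¬T(p,p) ∧ ¬T(y,p) ∨ B(z,z))

First replace A → B with ¬A ∨ B.
  ¬(((∀w T(w,w)) ∨ (∃y ∀p (¬¬T(p,p) ∨ T(y,p)))) ∧ (∀z ¬B(z,z)))
Drive negations inward (¬∀x A ≡ ∃x ¬A, ¬∃x A ≡ ∀x ¬A, De Morgan for ∧/∨):
  (∃w ¬T(w,w)) ∧ (∀y ∃p (¬T(p,p) ∧ ¬T(y,p))) ∨ (∃z B(z,z))
All bound variables are already distinct, so no renaming is needed.
Finally move all quantifiers to the prefix:
  ∃w ∀y ∃p ∃z (¬T(w,w) ∧ ¬T(p,p) ∧ ¬T(y,p) ∨ B(z,z))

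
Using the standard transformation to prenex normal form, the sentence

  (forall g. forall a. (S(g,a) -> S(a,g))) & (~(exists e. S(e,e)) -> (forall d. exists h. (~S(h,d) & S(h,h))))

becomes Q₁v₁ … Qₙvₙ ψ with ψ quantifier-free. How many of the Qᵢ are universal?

First replace A → B with ¬A ∨ B.
  (forall g. forall a. (~S(g,a) | S(a,g))) & (~~(exists e. S(e,e)) | (forall d. exists h. (~S(h,d) & S(h,h))))
Push ¬ through the quantifiers and connectives to reach negation normal form:
  (forall g. forall a. (~S(g,a) | S(a,g))) & ((exists e. S(e,e)) | (forall d. exists h. (~S(h,d) & S(h,h))))
All bound variables are already distinct, so no renaming is needed.
Pull the quantifiers to the front (each side's bound variable is not free in the other side):
  forall g. forall a. exists e. forall d. exists h. ((~S(g,a) | S(a,g)) & (S(e,e) | ~S(h,d) & S(h,h)))
The prefix is forall g forall a exists e forall d exists h: 3 universal, 2 existential.

3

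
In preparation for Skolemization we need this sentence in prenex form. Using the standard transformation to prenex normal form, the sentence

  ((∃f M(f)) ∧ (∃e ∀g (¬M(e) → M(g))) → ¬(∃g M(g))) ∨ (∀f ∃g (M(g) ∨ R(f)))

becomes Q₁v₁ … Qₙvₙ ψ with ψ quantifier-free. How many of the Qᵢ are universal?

First replace A → B with ¬A ∨ B.
  ¬((∃f M(f)) ∧ (∃e ∀g (¬¬M(e) ∨ M(g)))) ∨ ¬(∃g M(g)) ∨ (∀f ∃g (M(g) ∨ R(f)))
Drive negations inward (¬∀x A ≡ ∃x ¬A, ¬∃x A ≡ ∀x ¬A, De Morgan for ∧/∨):
  (∀f ¬M(f)) ∨ (∀e ∃g (¬M(e) ∧ ¬M(g))) ∨ (∀g ¬M(g)) ∨ (∀f ∃g (M(g) ∨ R(f)))
Rename bound variables to avoid capture: g↦p, f↦w, g↦v.
  (∀f ¬M(f)) ∨ (∀e ∃g (¬M(e) ∧ ¬M(g))) ∨ (∀p ¬M(p)) ∨ (∀w ∃v (M(v) ∨ R(w)))
Extract every quantifier outward, since the variables are now distinct and don't occur free across branches:
  ∀f ∀e ∃g ∀p ∀w ∃v (¬M(f) ∨ ¬M(e) ∧ ¬M(g) ∨ ¬M(p) ∨ M(v) ∨ R(w))
The prefix is ∀f ∀e ∃g ∀p ∀w ∃v: 4 universal, 2 existential.

4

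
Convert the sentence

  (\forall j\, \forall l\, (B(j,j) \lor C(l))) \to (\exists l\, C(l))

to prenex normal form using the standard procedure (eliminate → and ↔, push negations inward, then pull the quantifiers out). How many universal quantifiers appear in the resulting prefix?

0

Eliminate → and ↔ using ¬ and ∨.
  \neg (\forall j\, \forall l\, (B(j,j) \lor C(l))) \lor (\exists l\, C(l))
Move each ¬ inward, flipping quantifiers it crosses:
  (\exists j\, \exists l\, (\neg B(j,j) \land \neg C(l))) \lor (\exists l\, C(l))
Rename bound variables to avoid capture: l↦u.
  (\exists j\, \exists l\, (\neg B(j,j) \land \neg C(l))) \lor (\exists u\, C(u))
Pull the quantifiers to the front (each side's bound variable is not free in the other side):
  \exists j\, \exists l\, \exists u\, (\neg B(j,j) \land \neg C(l) \lor C(u))
The prefix is \exists j \exists l \exists u: 0 universal, 3 existential.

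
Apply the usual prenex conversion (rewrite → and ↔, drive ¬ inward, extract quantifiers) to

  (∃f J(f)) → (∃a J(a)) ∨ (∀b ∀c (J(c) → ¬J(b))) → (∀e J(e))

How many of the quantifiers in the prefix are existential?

2

Rewrite implications/biconditionals: A → B as ¬A ∨ B.
  ¬(∃f J(f)) ∨ ¬((∃a J(a)) ∨ (∀b ∀c (¬J(c) ∨ ¬J(b)))) ∨ (∀e J(e))
Push ¬ through the quantifiers and connectives to reach negation normal form:
  (∀f ¬J(f)) ∨ (∀a ¬J(a)) ∧ (∃b ∃c (J(c) ∧ J(b))) ∨ (∀e J(e))
All bound variables are already distinct, so no renaming is needed.
Finally move all quantifiers to the prefix:
  ∀f ∀a ∃b ∃c ∀e (¬J(f) ∨ ¬J(a) ∧ J(c) ∧ J(b) ∨ J(e))
The prefix is ∀f ∀a ∃b ∃c ∀e: 3 universal, 2 existential.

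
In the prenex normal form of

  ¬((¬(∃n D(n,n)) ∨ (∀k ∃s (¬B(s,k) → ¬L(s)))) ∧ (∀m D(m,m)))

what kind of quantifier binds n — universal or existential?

Rewrite implications/biconditionals: A → B as ¬A ∨ B.
  ¬((¬(∃n D(n,n)) ∨ (∀k ∃s (¬¬B(s,k) ∨ ¬L(s)))) ∧ (∀m D(m,m)))
Move each ¬ inward, flipping quantifiers it crosses:
  (∃n D(n,n)) ∧ (∃k ∀s (¬B(s,k) ∧ L(s))) ∨ (∃m ¬D(m,m))
All bound variables are already distinct, so no renaming is needed.
Extract every quantifier outward, since the variables are now distinct and don't occur free across branches:
  ∃n ∃k ∀s ∃m (D(n,n) ∧ ¬B(s,k) ∧ L(s) ∨ ¬D(m,m))
The quantifier ∃n sits under an even number of negations (counting the antecedent side of each →), so it remains existential.

existential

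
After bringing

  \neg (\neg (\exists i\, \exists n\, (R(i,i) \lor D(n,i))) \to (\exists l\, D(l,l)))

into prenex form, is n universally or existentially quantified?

Eliminate → and ↔ using ¬ and ∨.
  \neg (\neg \neg (\exists i\, \exists n\, (R(i,i) \lor D(n,i))) \lor (\exists l\, D(l,l)))
Move each ¬ inward, flipping quantifiers it crosses:
  (\forall i\, \forall n\, (\neg R(i,i) \land \neg D(n,i))) \land (\forall l\, \neg D(l,l))
All bound variables are already distinct, so no renaming is needed.
Extract every quantifier outward, since the variables are now distinct and don't occur free across branches:
  \forall i\, \forall n\, \forall l\, (\neg R(i,i) \land \neg D(n,i) \land \neg D(l,l))
The quantifier \exists n sits under an odd number of negations (counting the antecedent side of each →), so it flips to \forall n.

universal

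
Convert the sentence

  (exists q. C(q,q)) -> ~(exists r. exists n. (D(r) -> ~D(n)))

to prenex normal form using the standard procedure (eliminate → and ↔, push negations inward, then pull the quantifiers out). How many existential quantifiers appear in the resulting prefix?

0

Eliminate → and ↔ using ¬ and ∨.
  ~(exists q. C(q,q)) | ~(exists r. exists n. (~D(r) | ~D(n)))
Push ¬ through the quantifiers and connectives to reach negation normal form:
  (forall q. ~C(q,q)) | (forall r. forall n. (D(r) & D(n)))
Pull the quantifiers to the front (each side's bound variable is not free in the other side):
  forall q. forall r. forall n. (~C(q,q) | D(r) & D(n))
The prefix is forall q forall r forall n: 3 universal, 0 existential.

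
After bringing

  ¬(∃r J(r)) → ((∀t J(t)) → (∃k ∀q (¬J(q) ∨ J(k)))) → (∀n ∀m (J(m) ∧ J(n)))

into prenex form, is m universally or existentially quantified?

Eliminate → and ↔ using ¬ and ∨.
  ¬¬(∃r J(r)) ∨ ¬(¬(∀t J(t)) ∨ (∃k ∀q (¬J(q) ∨ J(k)))) ∨ (∀n ∀m (J(m) ∧ J(n)))
Push ¬ through the quantifiers and connectives to reach negation normal form:
  (∃r J(r)) ∨ (∀t J(t)) ∧ (∀k ∃q (J(q) ∧ ¬J(k))) ∨ (∀n ∀m (J(m) ∧ J(n)))
All bound variables are already distinct, so no renaming is needed.
Pull the quantifiers to the front (each side's bound variable is not free in the other side):
  ∃r ∀t ∀k ∃q ∀n ∀m (J(r) ∨ J(t) ∧ J(q) ∧ ¬J(k) ∨ J(m) ∧ J(n))
The quantifier ∀m sits under an even number of negations (counting the antecedent side of each →), so it remains universal.

universal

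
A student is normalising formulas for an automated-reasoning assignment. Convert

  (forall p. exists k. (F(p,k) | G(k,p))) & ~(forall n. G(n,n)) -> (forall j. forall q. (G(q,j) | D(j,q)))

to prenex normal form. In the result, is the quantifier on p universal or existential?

existential

First replace A → B with ¬A ∨ B.
  ~((forall p. exists k. (F(p,k) | G(k,p))) & ~(forall n. G(n,n))) | (forall j. forall q. (G(q,j) | D(j,q)))
Drive negations inward (¬∀x A ≡ ∃x ¬A, ¬∃x A ≡ ∀x ¬A, De Morgan for ∧/∨):
  (exists p. forall k. (~F(p,k) & ~G(k,p))) | (forall n. G(n,n)) | (forall j. forall q. (G(q,j) | D(j,q)))
Pull the quantifiers to the front (each side's bound variable is not free in the other side):
  exists p. forall k. forall n. forall j. forall q. (~F(p,k) & ~G(k,p) | G(n,n) | G(q,j) | D(j,q))
The quantifier forall p sits under an odd number of negations (counting the antecedent side of each →), so it flips to exists p.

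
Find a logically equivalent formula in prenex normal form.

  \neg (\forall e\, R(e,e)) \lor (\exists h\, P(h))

\exists e\, \exists h\, (\neg R(e,e) \lor P(h))

Move each ¬ inward, flipping quantifiers it crosses:
  (\exists e\, \neg R(e,e)) \lor (\exists h\, P(h))
All bound variables are already distinct, so no renaming is needed.
Pull the quantifiers to the front (each side's bound variable is not free in the other side):
  \exists e\, \exists h\, (\neg R(e,e) \lor P(h))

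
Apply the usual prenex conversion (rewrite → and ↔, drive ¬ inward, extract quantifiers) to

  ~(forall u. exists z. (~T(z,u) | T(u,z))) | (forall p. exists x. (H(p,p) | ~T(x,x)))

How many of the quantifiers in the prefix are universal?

Push ¬ through the quantifiers and connectives to reach negation normal form:
  (exists u. forall z. (T(z,u) & ~T(u,z))) | (forall p. exists x. (H(p,p) | ~T(x,x)))
All bound variables are already distinct, so no renaming is needed.
Finally move all quantifiers to the prefix:
  exists u. forall z. forall p. exists x. (T(z,u) & ~T(u,z) | H(p,p) | ~T(x,x))
The prefix is exists u forall z forall p exists x: 2 universal, 2 existential.

2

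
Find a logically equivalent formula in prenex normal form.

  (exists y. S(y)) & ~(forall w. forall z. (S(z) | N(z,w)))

exists y. exists w. exists z. (S(y) & ~S(z) & ~N(z,w))

Push ¬ through the quantifiers and connectives to reach negation normal form:
  (exists y. S(y)) & (exists w. exists z. (~S(z) & ~N(z,w)))
Pull the quantifiers to the front (each side's bound variable is not free in the other side):
  exists y. exists w. exists z. (S(y) & ~S(z) & ~N(z,w))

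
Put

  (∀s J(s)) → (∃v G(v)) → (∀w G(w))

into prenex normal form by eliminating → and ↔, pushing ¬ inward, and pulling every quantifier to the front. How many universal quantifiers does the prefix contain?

First replace A → B with ¬A ∨ B.
  ¬(∀s J(s)) ∨ ¬(∃v G(v)) ∨ (∀w G(w))
Push ¬ through the quantifiers and connectives to reach negation normal form:
  (∃s ¬J(s)) ∨ (∀v ¬G(v)) ∨ (∀w G(w))
All bound variables are already distinct, so no renaming is needed.
Pull the quantifiers to the front (each side's bound variable is not free in the other side):
  ∃s ∀v ∀w (¬J(s) ∨ ¬G(v) ∨ G(w))
The prefix is ∃s ∀v ∀w: 2 universal, 1 existential.

2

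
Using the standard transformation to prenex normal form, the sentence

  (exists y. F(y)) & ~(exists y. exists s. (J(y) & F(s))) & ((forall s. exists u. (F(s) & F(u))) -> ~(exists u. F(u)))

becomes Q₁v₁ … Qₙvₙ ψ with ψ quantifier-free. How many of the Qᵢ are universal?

4

Eliminate → and ↔ using ¬ and ∨.
  (exists y. F(y)) & ~(exists y. exists s. (J(y) & F(s))) & (~(forall s. exists u. (F(s) & F(u))) | ~(exists u. F(u)))
Push ¬ through the quantifiers and connectives to reach negation normal form:
  (exists y. F(y)) & (forall y. forall s. (~J(y) | ~F(s))) & ((exists s. forall u. (~F(s) | ~F(u))) | (forall u. ~F(u)))
Standardize variables apart so no two quantifiers bind the same name: y↦q, s↦w1, u↦z1.
  (exists y. F(y)) & (forall q. forall s. (~J(q) | ~F(s))) & ((exists w1. forall u. (~F(w1) | ~F(u))) | (forall z1. ~F(z1)))
Finally move all quantifiers to the prefix:
  exists y. forall q. forall s. exists w1. forall u. forall z1. (F(y) & (~J(q) | ~F(s)) & (~F(w1) | ~F(u) | ~F(z1)))
The prefix is exists y forall q forall s exists w1 forall u forall z1: 4 universal, 2 existential.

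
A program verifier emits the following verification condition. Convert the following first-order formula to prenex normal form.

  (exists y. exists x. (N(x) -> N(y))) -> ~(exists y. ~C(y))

First replace A → B with ¬A ∨ B.
  ~(exists y. exists x. (~N(x) | N(y))) | ~(exists y. ~C(y))
Move each ¬ inward, flipping quantifiers it crosses:
  (forall y. forall x. (N(x) & ~N(y))) | (forall y. C(y))
Standardize variables apart so no two quantifiers bind the same name: y↦b.
  (forall y. forall x. (N(x) & ~N(y))) | (forall b. C(b))
Pull the quantifiers to the front (each side's bound variable is not free in the other side):
  forall y. forall x. forall b. (N(x) & ~N(y) | C(b))

forall y. forall x. forall b. (N(x) & ~N(y) | C(b))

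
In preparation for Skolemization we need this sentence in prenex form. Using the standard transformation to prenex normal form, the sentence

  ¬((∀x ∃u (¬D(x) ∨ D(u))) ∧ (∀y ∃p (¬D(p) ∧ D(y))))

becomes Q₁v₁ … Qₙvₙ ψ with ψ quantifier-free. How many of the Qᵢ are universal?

2

Drive negations inward (¬∀x A ≡ ∃x ¬A, ¬∃x A ≡ ∀x ¬A, De Morgan for ∧/∨):
  (∃x ∀u (D(x) ∧ ¬D(u))) ∨ (∃y ∀p (D(p) ∨ ¬D(y)))
Finally move all quantifiers to the prefix:
  ∃x ∀u ∃y ∀p (D(x) ∧ ¬D(u) ∨ D(p) ∨ ¬D(y))
The prefix is ∃x ∀u ∃y ∀p: 2 universal, 2 existential.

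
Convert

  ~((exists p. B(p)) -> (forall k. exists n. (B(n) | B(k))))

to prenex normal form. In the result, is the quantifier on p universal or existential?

existential

Eliminate → and ↔ using ¬ and ∨.
  ~(~(exists p. B(p)) | (forall k. exists n. (B(n) | B(k))))
Drive negations inward (¬∀x A ≡ ∃x ¬A, ¬∃x A ≡ ∀x ¬A, De Morgan for ∧/∨):
  (exists p. B(p)) & (exists k. forall n. (~B(n) & ~B(k)))
All bound variables are already distinct, so no renaming is needed.
Finally move all quantifiers to the prefix:
  exists p. exists k. forall n. (B(p) & ~B(n) & ~B(k))
The quantifier exists p sits under an even number of negations (counting the antecedent side of each →), so it remains existential.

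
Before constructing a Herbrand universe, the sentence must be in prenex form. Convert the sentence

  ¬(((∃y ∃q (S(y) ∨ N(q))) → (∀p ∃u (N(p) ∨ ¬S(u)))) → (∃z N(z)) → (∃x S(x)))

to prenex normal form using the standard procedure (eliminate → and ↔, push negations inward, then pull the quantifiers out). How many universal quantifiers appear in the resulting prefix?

4

Eliminate → and ↔ using ¬ and ∨.
  ¬(¬(¬(∃y ∃q (S(y) ∨ N(q))) ∨ (∀p ∃u (N(p) ∨ ¬S(u)))) ∨ ¬(∃z N(z)) ∨ (∃x S(x)))
Drive negations inward (¬∀x A ≡ ∃x ¬A, ¬∃x A ≡ ∀x ¬A, De Morgan for ∧/∨):
  ((∀y ∀q (¬S(y) ∧ ¬N(q))) ∨ (∀p ∃u (N(p) ∨ ¬S(u)))) ∧ (∃z N(z)) ∧ (∀x ¬S(x))
All bound variables are already distinct, so no renaming is needed.
Finally move all quantifiers to the prefix:
  ∀y ∀q ∀p ∃u ∃z ∀x ((¬S(y) ∧ ¬N(q) ∨ N(p) ∨ ¬S(u)) ∧ N(z) ∧ ¬S(x))
The prefix is ∀y ∀q ∀p ∃u ∃z ∀x: 4 universal, 2 existential.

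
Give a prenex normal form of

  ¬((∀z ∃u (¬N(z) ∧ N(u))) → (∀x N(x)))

First replace A → B with ¬A ∨ B.
  ¬(¬(∀z ∃u (¬N(z) ∧ N(u))) ∨ (∀x N(x)))
Drive negations inward (¬∀x A ≡ ∃x ¬A, ¬∃x A ≡ ∀x ¬A, De Morgan for ∧/∨):
  (∀z ∃u (¬N(z) ∧ N(u))) ∧ (∃x ¬N(x))
All bound variables are already distinct, so no renaming is needed.
Finally move all quantifiers to the prefix:
  ∀z ∃u ∃x (¬N(z) ∧ N(u) ∧ ¬N(x))

∀z ∃u ∃x (¬N(z) ∧ N(u) ∧ ¬N(x))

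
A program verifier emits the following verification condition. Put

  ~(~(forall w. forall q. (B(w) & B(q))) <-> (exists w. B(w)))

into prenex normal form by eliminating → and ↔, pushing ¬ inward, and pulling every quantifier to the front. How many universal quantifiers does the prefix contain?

Rewrite implications/biconditionals: A → B as ¬A ∨ B; A ↔ B as (¬A ∨ B) ∧ (¬B ∨ A).
  ~((~~(forall w. forall q. (B(w) & B(q))) | (exists w. B(w))) & (~(exists w. B(w)) | ~(forall w. forall q. (B(w) & B(q)))))
Move each ¬ inward, flipping quantifiers it crosses:
  (exists w. exists q. (~B(w) | ~B(q))) & (forall w. ~B(w)) | (exists w. B(w)) & (forall w. forall q. (B(w) & B(q)))
Give each quantifier a distinct variable: w↦z1, w↦b, w↦v, q↦y1.
  (exists w. exists q. (~B(w) | ~B(q))) & (forall z1. ~B(z1)) | (exists b. B(b)) & (forall v. forall y1. (B(v) & B(y1)))
Extract every quantifier outward, since the variables are now distinct and don't occur free across branches:
  exists w. exists q. forall z1. exists b. forall v. forall y1. ((~B(w) | ~B(q)) & ~B(z1) | B(b) & B(v) & B(y1))
The prefix is exists w exists q forall z1 exists b forall v forall y1: 3 universal, 3 existential.

3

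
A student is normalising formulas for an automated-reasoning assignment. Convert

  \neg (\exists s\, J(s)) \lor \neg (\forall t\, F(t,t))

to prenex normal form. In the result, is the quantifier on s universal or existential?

Drive negations inward (¬∀x A ≡ ∃x ¬A, ¬∃x A ≡ ∀x ¬A, De Morgan for ∧/∨):
  (\forall s\, \neg J(s)) \lor (\exists t\, \neg F(t,t))
All bound variables are already distinct, so no renaming is needed.
Finally move all quantifiers to the prefix:
  \forall s\, \exists t\, (\neg J(s) \lor \neg F(t,t))
The quantifier \exists s sits under an odd number of negations, so it flips to \forall s.

universal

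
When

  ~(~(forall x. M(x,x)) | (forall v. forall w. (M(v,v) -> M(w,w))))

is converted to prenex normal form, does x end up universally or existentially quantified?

First replace A → B with ¬A ∨ B.
  ~(~(forall x. M(x,x)) | (forall v. forall w. (~M(v,v) | M(w,w))))
Push ¬ through the quantifiers and connectives to reach negation normal form:
  (forall x. M(x,x)) & (exists v. exists w. (M(v,v) & ~M(w,w)))
Pull the quantifiers to the front (each side's bound variable is not free in the other side):
  forall x. exists v. exists w. (M(x,x) & M(v,v) & ~M(w,w))
The quantifier forall x sits under an even number of negations (counting the antecedent side of each →), so it remains universal.

universal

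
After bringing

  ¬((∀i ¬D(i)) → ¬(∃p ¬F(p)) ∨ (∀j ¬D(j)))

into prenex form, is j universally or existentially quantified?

Rewrite implications/biconditionals: A → B as ¬A ∨ B.
  ¬(¬(∀i ¬D(i)) ∨ ¬(∃p ¬F(p)) ∨ (∀j ¬D(j)))
Drive negations inward (¬∀x A ≡ ∃x ¬A, ¬∃x A ≡ ∀x ¬A, De Morgan for ∧/∨):
  (∀i ¬D(i)) ∧ (∃p ¬F(p)) ∧ (∃j D(j))
All bound variables are already distinct, so no renaming is needed.
Pull the quantifiers to the front (each side's bound variable is not free in the other side):
  ∀i ∃p ∃j (¬D(i) ∧ ¬F(p) ∧ D(j))
The quantifier ∀j sits under an odd number of negations (counting the antecedent side of each →), so it flips to ∃j.

existential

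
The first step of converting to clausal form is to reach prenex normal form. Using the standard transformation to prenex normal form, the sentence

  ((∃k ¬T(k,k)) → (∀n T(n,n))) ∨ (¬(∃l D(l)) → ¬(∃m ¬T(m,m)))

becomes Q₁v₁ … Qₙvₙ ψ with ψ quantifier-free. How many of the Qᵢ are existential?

1

First replace A → B with ¬A ∨ B.
  ¬(∃k ¬T(k,k)) ∨ (∀n T(n,n)) ∨ ¬¬(∃l D(l)) ∨ ¬(∃m ¬T(m,m))
Push ¬ through the quantifiers and connectives to reach negation normal form:
  (∀k T(k,k)) ∨ (∀n T(n,n)) ∨ (∃l D(l)) ∨ (∀m T(m,m))
Finally move all quantifiers to the prefix:
  ∀k ∀n ∃l ∀m (T(k,k) ∨ T(n,n) ∨ D(l) ∨ T(m,m))
The prefix is ∀k ∀n ∃l ∀m: 3 universal, 1 existential.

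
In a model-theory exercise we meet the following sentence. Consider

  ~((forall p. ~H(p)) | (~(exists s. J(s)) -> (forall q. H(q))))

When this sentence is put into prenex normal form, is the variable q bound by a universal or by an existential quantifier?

existential

Rewrite implications/biconditionals: A → B as ¬A ∨ B.
  ~((forall p. ~H(p)) | ~~(exists s. J(s)) | (forall q. H(q)))
Push ¬ through the quantifiers and connectives to reach negation normal form:
  (exists p. H(p)) & (forall s. ~J(s)) & (exists q. ~H(q))
Finally move all quantifiers to the prefix:
  exists p. forall s. exists q. (H(p) & ~J(s) & ~H(q))
The quantifier forall q sits under an odd number of negations (counting the antecedent side of each →), so it flips to exists q.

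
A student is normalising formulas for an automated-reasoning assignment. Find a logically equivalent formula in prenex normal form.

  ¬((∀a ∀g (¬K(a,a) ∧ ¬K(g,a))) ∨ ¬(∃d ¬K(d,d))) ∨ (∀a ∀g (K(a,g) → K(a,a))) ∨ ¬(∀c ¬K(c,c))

First replace A → B with ¬A ∨ B.
  ¬((∀a ∀g (¬K(a,a) ∧ ¬K(g,a))) ∨ ¬(∃d ¬K(d,d))) ∨ (∀a ∀g (¬K(a,g) ∨ K(a,a))) ∨ ¬(∀c ¬K(c,c))
Push ¬ through the quantifiers and connectives to reach negation normal form:
  (∃a ∃g (K(a,a) ∨ K(g,a))) ∧ (∃d ¬K(d,d)) ∨ (∀a ∀g (¬K(a,g) ∨ K(a,a))) ∨ (∃c K(c,c))
Rename bound variables to avoid capture: a↦r, g↦u1.
  (∃a ∃g (K(a,a) ∨ K(g,a))) ∧ (∃d ¬K(d,d)) ∨ (∀r ∀u1 (¬K(r,u1) ∨ K(r,r))) ∨ (∃c K(c,c))
Extract every quantifier outward, since the variables are now distinct and don't occur free across branches:
  ∃a ∃g ∃d ∀r ∀u1 ∃c ((K(a,a) ∨ K(g,a)) ∧ ¬K(d,d) ∨ ¬K(r,u1) ∨ K(r,r) ∨ K(c,c))

∃a ∃g ∃d ∀r ∀u1 ∃c ((K(a,a) ∨ K(g,a)) ∧ ¬K(d,d) ∨ ¬K(r,u1) ∨ K(r,r) ∨ K(c,c))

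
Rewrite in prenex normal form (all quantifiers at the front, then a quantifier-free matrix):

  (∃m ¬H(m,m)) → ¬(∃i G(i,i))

∀m ∀i (H(m,m) ∨ ¬G(i,i))

Eliminate → and ↔ using ¬ and ∨.
  ¬(∃m ¬H(m,m)) ∨ ¬(∃i G(i,i))
Push ¬ through the quantifiers and connectives to reach negation normal form:
  (∀m H(m,m)) ∨ (∀i ¬G(i,i))
All bound variables are already distinct, so no renaming is needed.
Finally move all quantifiers to the prefix:
  ∀m ∀i (H(m,m) ∨ ¬G(i,i))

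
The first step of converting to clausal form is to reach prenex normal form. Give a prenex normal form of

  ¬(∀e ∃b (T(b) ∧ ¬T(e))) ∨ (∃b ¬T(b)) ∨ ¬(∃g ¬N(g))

∃e ∀b ∃x1 ∀g (¬T(b) ∨ T(e) ∨ ¬T(x1) ∨ N(g))

Drive negations inward (¬∀x A ≡ ∃x ¬A, ¬∃x A ≡ ∀x ¬A, De Morgan for ∧/∨):
  (∃e ∀b (¬T(b) ∨ T(e))) ∨ (∃b ¬T(b)) ∨ (∀g N(g))
Give each quantifier a distinct variable: b↦x1.
  (∃e ∀b (¬T(b) ∨ T(e))) ∨ (∃x1 ¬T(x1)) ∨ (∀g N(g))
Finally move all quantifiers to the prefix:
  ∃e ∀b ∃x1 ∀g (¬T(b) ∨ T(e) ∨ ¬T(x1) ∨ N(g))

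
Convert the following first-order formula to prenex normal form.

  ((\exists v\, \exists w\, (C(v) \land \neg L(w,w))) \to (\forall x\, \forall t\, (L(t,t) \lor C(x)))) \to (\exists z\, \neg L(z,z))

\exists v\, \exists w\, \exists x\, \exists t\, \exists z\, (C(v) \land \neg L(w,w) \land \neg L(t,t) \land \neg C(x) \lor \neg L(z,z))

First replace A → B with ¬A ∨ B.
  \neg (\neg (\exists v\, \exists w\, (C(v) \land \neg L(w,w))) \lor (\forall x\, \forall t\, (L(t,t) \lor C(x)))) \lor (\exists z\, \neg L(z,z))
Drive negations inward (¬∀x A ≡ ∃x ¬A, ¬∃x A ≡ ∀x ¬A, De Morgan for ∧/∨):
  (\exists v\, \exists w\, (C(v) \land \neg L(w,w))) \land (\exists x\, \exists t\, (\neg L(t,t) \land \neg C(x))) \lor (\exists z\, \neg L(z,z))
All bound variables are already distinct, so no renaming is needed.
Extract every quantifier outward, since the variables are now distinct and don't occur free across branches:
  \exists v\, \exists w\, \exists x\, \exists t\, \exists z\, (C(v) \land \neg L(w,w) \land \neg L(t,t) \land \neg C(x) \lor \neg L(z,z))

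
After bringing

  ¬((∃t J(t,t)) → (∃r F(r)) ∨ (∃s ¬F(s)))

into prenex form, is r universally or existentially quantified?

universal

Eliminate → and ↔ using ¬ and ∨.
  ¬(¬(∃t J(t,t)) ∨ (∃r F(r)) ∨ (∃s ¬F(s)))
Push ¬ through the quantifiers and connectives to reach negation normal form:
  (∃t J(t,t)) ∧ (∀r ¬F(r)) ∧ (∀s F(s))
Pull the quantifiers to the front (each side's bound variable is not free in the other side):
  ∃t ∀r ∀s (J(t,t) ∧ ¬F(r) ∧ F(s))
The quantifier ∃r sits under an odd number of negations (counting the antecedent side of each →), so it flips to ∀r.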